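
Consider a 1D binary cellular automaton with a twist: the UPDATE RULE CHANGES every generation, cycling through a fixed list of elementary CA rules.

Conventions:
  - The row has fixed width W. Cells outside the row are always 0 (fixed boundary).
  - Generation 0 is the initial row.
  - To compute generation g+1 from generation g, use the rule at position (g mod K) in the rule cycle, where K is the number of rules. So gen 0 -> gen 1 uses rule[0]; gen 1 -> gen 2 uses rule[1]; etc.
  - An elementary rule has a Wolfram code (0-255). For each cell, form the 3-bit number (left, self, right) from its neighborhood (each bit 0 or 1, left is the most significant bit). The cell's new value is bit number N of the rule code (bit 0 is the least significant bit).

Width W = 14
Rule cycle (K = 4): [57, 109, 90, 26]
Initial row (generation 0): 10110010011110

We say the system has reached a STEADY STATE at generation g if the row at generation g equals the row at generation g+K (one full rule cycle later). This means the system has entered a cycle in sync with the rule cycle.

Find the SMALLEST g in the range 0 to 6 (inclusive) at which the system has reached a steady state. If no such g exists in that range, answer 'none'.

Gen 0: 10110010011110
Gen 1 (rule 57): 01101001010001
Gen 2 (rule 109): 01111001110101
Gen 3 (rule 90): 11001111010000
Gen 4 (rule 26): 10111000001000
Gen 5 (rule 57): 01100111100111
Gen 6 (rule 109): 01100100100101
Gen 7 (rule 90): 11111011011000
Gen 8 (rule 26): 10000010010100
Gen 9 (rule 57): 01111001001011
Gen 10 (rule 109): 01001001001111

Answer: none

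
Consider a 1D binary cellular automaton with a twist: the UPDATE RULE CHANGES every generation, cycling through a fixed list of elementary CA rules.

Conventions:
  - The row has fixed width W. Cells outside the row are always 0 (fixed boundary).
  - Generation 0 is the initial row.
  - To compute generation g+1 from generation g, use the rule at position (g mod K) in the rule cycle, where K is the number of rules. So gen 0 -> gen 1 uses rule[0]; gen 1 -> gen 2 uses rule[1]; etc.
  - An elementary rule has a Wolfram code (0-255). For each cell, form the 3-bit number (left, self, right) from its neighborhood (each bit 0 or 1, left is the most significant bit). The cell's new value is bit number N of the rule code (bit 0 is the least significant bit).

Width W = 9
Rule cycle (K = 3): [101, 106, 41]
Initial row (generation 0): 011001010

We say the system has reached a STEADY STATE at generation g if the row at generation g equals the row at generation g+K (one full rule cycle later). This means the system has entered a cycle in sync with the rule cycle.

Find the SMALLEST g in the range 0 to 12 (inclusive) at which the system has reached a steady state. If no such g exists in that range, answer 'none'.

Answer: none

Derivation:
Gen 0: 011001010
Gen 1 (rule 101): 001001110
Gen 2 (rule 106): 010011010
Gen 3 (rule 41): 000010100
Gen 4 (rule 101): 111011101
Gen 5 (rule 106): 101110110
Gen 6 (rule 41): 011001100
Gen 7 (rule 101): 001000101
Gen 8 (rule 106): 010001010
Gen 9 (rule 41): 000100100
Gen 10 (rule 101): 110100101
Gen 11 (rule 106): 111001010
Gen 12 (rule 41): 100000100
Gen 13 (rule 101): 101110101
Gen 14 (rule 106): 011011010
Gen 15 (rule 41): 010110100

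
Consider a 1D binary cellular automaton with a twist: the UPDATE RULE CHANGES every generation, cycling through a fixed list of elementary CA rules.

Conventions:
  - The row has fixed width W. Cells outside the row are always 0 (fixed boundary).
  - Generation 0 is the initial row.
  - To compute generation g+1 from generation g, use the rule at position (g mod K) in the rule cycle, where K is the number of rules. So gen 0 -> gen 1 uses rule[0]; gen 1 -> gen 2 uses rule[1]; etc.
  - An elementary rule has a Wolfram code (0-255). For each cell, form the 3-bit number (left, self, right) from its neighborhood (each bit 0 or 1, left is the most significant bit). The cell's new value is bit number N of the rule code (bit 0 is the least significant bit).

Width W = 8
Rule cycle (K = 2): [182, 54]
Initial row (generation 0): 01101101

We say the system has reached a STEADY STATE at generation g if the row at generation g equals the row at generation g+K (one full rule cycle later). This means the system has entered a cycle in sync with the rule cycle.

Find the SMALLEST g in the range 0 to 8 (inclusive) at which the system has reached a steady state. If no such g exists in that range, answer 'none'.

Answer: none

Derivation:
Gen 0: 01101101
Gen 1 (rule 182): 10010011
Gen 2 (rule 54): 11111100
Gen 3 (rule 182): 01111010
Gen 4 (rule 54): 10000111
Gen 5 (rule 182): 11001010
Gen 6 (rule 54): 00111111
Gen 7 (rule 182): 01011110
Gen 8 (rule 54): 11100001
Gen 9 (rule 182): 01010011
Gen 10 (rule 54): 11111100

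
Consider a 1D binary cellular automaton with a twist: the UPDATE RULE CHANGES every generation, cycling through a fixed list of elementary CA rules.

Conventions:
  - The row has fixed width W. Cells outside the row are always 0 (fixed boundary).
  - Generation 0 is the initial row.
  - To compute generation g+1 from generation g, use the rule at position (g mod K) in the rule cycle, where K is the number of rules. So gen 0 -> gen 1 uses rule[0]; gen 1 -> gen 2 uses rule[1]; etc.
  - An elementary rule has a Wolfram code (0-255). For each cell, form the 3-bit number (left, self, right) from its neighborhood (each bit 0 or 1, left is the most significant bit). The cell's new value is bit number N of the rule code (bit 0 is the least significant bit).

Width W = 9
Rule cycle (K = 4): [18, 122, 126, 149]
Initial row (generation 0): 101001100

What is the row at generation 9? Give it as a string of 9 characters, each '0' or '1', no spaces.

Answer: 100000100

Derivation:
Gen 0: 101001100
Gen 1 (rule 18): 000110010
Gen 2 (rule 122): 001111101
Gen 3 (rule 126): 011000111
Gen 4 (rule 149): 000110010
Gen 5 (rule 18): 001001101
Gen 6 (rule 122): 010111110
Gen 7 (rule 126): 111100011
Gen 8 (rule 149): 011011000
Gen 9 (rule 18): 100000100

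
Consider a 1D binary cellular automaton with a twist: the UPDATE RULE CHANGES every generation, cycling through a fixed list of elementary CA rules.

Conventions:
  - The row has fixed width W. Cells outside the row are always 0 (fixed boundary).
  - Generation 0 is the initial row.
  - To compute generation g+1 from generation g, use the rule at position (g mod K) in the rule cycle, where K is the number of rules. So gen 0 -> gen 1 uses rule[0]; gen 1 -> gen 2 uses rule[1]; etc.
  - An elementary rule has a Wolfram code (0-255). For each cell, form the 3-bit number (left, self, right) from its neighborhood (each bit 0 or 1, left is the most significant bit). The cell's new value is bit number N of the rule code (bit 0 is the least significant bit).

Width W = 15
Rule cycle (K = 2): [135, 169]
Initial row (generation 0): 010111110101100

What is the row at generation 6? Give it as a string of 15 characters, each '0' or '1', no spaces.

Answer: 001010000001010

Derivation:
Gen 0: 010111110101100
Gen 1 (rule 135): 110011100100001
Gen 2 (rule 169): 100011000001100
Gen 3 (rule 135): 101100011110001
Gen 4 (rule 169): 011001011100100
Gen 5 (rule 135): 100011001001101
Gen 6 (rule 169): 001010000001010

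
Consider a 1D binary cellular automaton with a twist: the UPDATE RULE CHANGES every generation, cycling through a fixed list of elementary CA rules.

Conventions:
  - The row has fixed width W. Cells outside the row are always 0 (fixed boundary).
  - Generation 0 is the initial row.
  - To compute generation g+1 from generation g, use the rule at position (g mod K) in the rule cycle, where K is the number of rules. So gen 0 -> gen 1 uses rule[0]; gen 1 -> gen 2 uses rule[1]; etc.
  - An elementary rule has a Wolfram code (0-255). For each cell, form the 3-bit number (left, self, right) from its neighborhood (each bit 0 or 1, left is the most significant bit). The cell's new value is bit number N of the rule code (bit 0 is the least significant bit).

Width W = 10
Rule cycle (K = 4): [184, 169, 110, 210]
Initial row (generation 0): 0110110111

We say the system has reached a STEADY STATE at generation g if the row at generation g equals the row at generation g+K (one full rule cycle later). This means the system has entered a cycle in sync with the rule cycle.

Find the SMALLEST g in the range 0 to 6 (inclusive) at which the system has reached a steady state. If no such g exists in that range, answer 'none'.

Answer: none

Derivation:
Gen 0: 0110110111
Gen 1 (rule 184): 0101101110
Gen 2 (rule 169): 0011011100
Gen 3 (rule 110): 0111110100
Gen 4 (rule 210): 1011110010
Gen 5 (rule 184): 0111101001
Gen 6 (rule 169): 0111010000
Gen 7 (rule 110): 1101110000
Gen 8 (rule 210): 0100111000
Gen 9 (rule 184): 0010110100
Gen 10 (rule 169): 1001101001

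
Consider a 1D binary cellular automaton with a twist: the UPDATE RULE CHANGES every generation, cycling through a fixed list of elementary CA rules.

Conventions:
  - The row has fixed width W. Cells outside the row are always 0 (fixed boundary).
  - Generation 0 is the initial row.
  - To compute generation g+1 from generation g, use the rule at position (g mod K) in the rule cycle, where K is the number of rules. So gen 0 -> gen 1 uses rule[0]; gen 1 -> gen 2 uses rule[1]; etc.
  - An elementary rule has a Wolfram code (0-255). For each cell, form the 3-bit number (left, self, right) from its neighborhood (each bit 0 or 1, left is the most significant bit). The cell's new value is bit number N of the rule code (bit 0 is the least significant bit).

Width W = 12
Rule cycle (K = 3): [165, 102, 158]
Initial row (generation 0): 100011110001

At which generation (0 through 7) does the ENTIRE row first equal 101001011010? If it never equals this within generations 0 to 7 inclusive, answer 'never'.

Answer: never

Derivation:
Gen 0: 100011110001
Gen 1 (rule 165): 101001100101
Gen 2 (rule 102): 111010101111
Gen 3 (rule 158): 110010101110
Gen 4 (rule 165): 000011110100
Gen 5 (rule 102): 000100011100
Gen 6 (rule 158): 001110111010
Gen 7 (rule 165): 100101010110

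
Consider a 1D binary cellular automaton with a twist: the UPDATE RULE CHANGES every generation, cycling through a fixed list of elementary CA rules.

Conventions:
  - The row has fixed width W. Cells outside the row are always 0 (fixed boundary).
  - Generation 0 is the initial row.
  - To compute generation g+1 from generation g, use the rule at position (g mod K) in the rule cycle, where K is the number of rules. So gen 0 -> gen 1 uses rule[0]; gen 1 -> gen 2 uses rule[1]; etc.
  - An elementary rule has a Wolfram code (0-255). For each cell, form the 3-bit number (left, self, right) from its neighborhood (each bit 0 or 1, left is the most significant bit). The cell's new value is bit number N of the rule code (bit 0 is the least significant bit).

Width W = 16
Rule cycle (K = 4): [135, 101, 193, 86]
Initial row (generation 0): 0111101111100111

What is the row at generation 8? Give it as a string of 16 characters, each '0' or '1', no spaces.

Answer: 0011110100110011

Derivation:
Gen 0: 0111101111100111
Gen 1 (rule 135): 1011000111001010
Gen 2 (rule 101): 1101010001001110
Gen 3 (rule 193): 0100000100000110
Gen 4 (rule 86): 1110001110001011
Gen 5 (rule 135): 0100110100111000
Gen 6 (rule 101): 0100011100001011
Gen 7 (rule 193): 0001001101100001
Gen 8 (rule 86): 0011110100110011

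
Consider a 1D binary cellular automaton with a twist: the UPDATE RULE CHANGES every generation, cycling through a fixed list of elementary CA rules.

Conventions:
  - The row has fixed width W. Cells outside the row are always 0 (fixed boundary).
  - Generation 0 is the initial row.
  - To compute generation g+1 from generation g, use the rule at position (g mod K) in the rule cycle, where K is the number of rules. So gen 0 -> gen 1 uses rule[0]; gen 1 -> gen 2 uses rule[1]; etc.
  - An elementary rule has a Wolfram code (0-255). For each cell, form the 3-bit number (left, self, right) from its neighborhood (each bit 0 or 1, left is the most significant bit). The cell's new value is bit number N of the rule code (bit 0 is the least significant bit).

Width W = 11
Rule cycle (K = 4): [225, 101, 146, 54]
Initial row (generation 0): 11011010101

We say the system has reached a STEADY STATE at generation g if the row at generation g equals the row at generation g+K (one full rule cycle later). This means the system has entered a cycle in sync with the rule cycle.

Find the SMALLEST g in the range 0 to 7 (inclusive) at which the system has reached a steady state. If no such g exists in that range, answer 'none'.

Gen 0: 11011010101
Gen 1 (rule 225): 01101101010
Gen 2 (rule 101): 00110111110
Gen 3 (rule 146): 01000011101
Gen 4 (rule 54): 11100100011
Gen 5 (rule 225): 01100001001
Gen 6 (rule 101): 00101101001
Gen 7 (rule 146): 01000000110
Gen 8 (rule 54): 11100001001
Gen 9 (rule 225): 01101100000
Gen 10 (rule 101): 00110101111
Gen 11 (rule 146): 01000000110

Answer: 7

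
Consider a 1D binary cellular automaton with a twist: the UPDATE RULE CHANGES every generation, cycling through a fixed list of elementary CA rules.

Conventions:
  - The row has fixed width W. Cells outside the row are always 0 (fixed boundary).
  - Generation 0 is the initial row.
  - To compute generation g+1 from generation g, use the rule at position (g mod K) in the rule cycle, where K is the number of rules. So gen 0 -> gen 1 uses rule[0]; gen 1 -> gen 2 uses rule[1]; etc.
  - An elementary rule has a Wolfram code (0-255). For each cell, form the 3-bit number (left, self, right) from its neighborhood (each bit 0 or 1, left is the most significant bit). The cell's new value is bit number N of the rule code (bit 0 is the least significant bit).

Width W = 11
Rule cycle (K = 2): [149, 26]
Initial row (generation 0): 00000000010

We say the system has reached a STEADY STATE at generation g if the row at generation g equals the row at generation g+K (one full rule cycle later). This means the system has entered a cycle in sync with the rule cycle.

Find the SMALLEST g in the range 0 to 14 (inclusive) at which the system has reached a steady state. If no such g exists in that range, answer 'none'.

Answer: 1

Derivation:
Gen 0: 00000000010
Gen 1 (rule 149): 11111111011
Gen 2 (rule 26): 10000000010
Gen 3 (rule 149): 11111111011
Gen 4 (rule 26): 10000000010
Gen 5 (rule 149): 11111111011
Gen 6 (rule 26): 10000000010
Gen 7 (rule 149): 11111111011
Gen 8 (rule 26): 10000000010
Gen 9 (rule 149): 11111111011
Gen 10 (rule 26): 10000000010
Gen 11 (rule 149): 11111111011
Gen 12 (rule 26): 10000000010
Gen 13 (rule 149): 11111111011
Gen 14 (rule 26): 10000000010
Gen 15 (rule 149): 11111111011
Gen 16 (rule 26): 10000000010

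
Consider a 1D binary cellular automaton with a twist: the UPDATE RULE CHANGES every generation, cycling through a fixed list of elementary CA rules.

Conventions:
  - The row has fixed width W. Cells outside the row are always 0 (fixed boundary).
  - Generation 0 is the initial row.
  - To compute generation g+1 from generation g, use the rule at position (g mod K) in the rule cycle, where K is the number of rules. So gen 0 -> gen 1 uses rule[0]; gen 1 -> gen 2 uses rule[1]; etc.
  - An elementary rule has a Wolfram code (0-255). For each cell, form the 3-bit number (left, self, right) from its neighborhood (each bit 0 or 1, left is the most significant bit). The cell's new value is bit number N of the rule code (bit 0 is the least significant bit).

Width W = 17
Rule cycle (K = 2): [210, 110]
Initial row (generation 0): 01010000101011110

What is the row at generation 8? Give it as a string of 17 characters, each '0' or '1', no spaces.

Gen 0: 01010000101011110
Gen 1 (rule 210): 10001001000001111
Gen 2 (rule 110): 10011011000011001
Gen 3 (rule 210): 01101001100101110
Gen 4 (rule 110): 11111011101111010
Gen 5 (rule 210): 01111001100111001
Gen 6 (rule 110): 11001011101101011
Gen 7 (rule 210): 01110001100100001
Gen 8 (rule 110): 11010011101100011

Answer: 11010011101100011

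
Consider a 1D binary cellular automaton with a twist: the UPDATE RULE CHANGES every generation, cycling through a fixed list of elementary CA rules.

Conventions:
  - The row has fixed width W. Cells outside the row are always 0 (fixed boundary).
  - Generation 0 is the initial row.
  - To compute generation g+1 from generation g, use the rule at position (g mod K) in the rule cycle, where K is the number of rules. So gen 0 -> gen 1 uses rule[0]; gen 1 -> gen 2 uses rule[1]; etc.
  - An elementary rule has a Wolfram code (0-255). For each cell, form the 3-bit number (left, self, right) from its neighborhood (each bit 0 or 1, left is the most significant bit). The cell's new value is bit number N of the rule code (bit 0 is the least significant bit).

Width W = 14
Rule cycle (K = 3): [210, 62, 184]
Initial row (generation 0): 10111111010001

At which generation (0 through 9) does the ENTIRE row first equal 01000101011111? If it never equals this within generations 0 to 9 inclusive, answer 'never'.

Answer: 4

Derivation:
Gen 0: 10111111010001
Gen 1 (rule 210): 00011111001010
Gen 2 (rule 62): 00110000111111
Gen 3 (rule 184): 00101000111110
Gen 4 (rule 210): 01000101011111
Gen 5 (rule 62): 11101111110000
Gen 6 (rule 184): 11011111101000
Gen 7 (rule 210): 01001111100100
Gen 8 (rule 62): 11111000011110
Gen 9 (rule 184): 11110100011101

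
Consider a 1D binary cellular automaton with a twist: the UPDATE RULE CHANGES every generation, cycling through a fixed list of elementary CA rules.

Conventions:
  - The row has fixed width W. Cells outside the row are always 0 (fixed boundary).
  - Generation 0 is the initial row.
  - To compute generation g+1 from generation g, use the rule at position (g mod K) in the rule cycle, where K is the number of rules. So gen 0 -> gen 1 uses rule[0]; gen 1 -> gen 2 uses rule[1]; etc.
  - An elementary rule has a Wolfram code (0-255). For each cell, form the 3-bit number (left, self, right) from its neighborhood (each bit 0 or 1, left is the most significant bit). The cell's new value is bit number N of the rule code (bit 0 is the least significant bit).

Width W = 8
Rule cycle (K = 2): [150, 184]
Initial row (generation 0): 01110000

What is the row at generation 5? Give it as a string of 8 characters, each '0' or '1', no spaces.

Gen 0: 01110000
Gen 1 (rule 150): 10101000
Gen 2 (rule 184): 01010100
Gen 3 (rule 150): 11010110
Gen 4 (rule 184): 10101101
Gen 5 (rule 150): 10100001

Answer: 10100001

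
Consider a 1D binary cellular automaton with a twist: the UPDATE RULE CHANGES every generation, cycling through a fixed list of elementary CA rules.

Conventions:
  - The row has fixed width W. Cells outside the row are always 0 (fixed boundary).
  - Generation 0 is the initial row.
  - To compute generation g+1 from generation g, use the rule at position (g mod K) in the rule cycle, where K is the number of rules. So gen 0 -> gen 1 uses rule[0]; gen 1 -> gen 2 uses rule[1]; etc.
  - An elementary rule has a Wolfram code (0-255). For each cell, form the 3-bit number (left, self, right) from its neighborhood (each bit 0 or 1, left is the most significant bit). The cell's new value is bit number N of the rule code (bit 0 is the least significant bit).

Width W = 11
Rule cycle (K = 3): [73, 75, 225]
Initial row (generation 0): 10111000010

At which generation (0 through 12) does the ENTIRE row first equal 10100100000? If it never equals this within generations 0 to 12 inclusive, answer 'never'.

Gen 0: 10111000010
Gen 1 (rule 73): 00101011000
Gen 2 (rule 75): 11000011011
Gen 3 (rule 225): 01011001101
Gen 4 (rule 73): 00011001100
Gen 5 (rule 75): 11111011101
Gen 6 (rule 225): 01111101110
Gen 7 (rule 73): 01000101010
Gen 8 (rule 75): 10011000000
Gen 9 (rule 225): 00001011111
Gen 10 (rule 73): 11100010001
Gen 11 (rule 75): 10101100110
Gen 12 (rule 225): 01010100010

Answer: never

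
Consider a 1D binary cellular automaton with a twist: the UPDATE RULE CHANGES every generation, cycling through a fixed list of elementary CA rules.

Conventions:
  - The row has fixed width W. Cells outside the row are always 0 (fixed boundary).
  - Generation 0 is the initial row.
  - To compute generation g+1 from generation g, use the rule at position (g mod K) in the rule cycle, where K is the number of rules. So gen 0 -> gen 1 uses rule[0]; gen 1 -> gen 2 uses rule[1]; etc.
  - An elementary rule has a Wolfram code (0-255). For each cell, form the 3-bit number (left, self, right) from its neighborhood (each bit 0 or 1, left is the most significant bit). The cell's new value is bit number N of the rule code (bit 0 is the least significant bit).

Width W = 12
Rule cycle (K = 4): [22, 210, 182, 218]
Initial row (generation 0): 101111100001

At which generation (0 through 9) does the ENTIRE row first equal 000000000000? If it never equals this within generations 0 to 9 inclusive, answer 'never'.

Gen 0: 101111100001
Gen 1 (rule 22): 100000010011
Gen 2 (rule 210): 010000101101
Gen 3 (rule 182): 111001110011
Gen 4 (rule 218): 111111111111
Gen 5 (rule 22): 000000000000
Gen 6 (rule 210): 000000000000
Gen 7 (rule 182): 000000000000
Gen 8 (rule 218): 000000000000
Gen 9 (rule 22): 000000000000

Answer: 5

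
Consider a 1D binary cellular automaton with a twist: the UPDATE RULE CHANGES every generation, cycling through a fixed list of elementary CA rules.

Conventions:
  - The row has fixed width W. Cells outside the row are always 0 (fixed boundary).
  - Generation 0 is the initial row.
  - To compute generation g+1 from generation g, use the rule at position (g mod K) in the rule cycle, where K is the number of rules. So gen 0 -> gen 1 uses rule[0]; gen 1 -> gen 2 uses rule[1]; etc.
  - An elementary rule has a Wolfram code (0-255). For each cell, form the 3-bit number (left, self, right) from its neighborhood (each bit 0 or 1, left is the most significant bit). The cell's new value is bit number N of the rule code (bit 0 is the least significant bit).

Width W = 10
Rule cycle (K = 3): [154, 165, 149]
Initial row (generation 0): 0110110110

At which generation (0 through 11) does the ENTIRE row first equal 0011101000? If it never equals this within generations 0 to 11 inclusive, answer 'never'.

Answer: 11

Derivation:
Gen 0: 0110110110
Gen 1 (rule 154): 1100100101
Gen 2 (rule 165): 0000100111
Gen 3 (rule 149): 1110110010
Gen 4 (rule 154): 1100101101
Gen 5 (rule 165): 0000110011
Gen 6 (rule 149): 1110001000
Gen 7 (rule 154): 1101010100
Gen 8 (rule 165): 0011111101
Gen 9 (rule 149): 1001111001
Gen 10 (rule 154): 0111110110
Gen 11 (rule 165): 0011101000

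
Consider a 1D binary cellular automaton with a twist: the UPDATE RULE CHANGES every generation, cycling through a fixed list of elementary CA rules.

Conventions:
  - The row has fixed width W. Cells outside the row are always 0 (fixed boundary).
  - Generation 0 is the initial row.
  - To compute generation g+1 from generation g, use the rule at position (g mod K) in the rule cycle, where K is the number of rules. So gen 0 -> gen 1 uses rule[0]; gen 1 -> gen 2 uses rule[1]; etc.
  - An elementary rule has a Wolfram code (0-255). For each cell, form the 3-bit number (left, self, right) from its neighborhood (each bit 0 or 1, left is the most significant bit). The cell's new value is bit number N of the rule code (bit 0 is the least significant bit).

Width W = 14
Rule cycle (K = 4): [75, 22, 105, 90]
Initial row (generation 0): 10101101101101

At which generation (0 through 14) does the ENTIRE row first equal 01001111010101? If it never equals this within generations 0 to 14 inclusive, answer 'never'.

Gen 0: 10101101101101
Gen 1 (rule 75): 00001101101100
Gen 2 (rule 22): 00010000000010
Gen 3 (rule 105): 11000111111000
Gen 4 (rule 90): 11101100001100
Gen 5 (rule 75): 10101101111101
Gen 6 (rule 22): 10100000000001
Gen 7 (rule 105): 01001111111100
Gen 8 (rule 90): 10111000000110
Gen 9 (rule 75): 00101011111110
Gen 10 (rule 22): 01101000000001
Gen 11 (rule 105): 01110011111100
Gen 12 (rule 90): 11011110000110
Gen 13 (rule 75): 11010010111110
Gen 14 (rule 22): 00011110000001

Answer: never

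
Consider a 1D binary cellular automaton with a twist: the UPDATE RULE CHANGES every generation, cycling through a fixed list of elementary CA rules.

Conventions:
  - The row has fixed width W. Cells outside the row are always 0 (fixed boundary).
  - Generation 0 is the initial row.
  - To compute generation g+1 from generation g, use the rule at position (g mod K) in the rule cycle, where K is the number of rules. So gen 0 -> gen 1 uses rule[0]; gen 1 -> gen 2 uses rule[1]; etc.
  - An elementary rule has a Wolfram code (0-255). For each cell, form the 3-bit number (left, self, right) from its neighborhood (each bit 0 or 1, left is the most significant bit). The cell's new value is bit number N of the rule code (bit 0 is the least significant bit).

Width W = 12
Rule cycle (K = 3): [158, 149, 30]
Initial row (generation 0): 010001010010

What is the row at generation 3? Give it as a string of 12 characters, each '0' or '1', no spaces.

Gen 0: 010001010010
Gen 1 (rule 158): 111011011111
Gen 2 (rule 149): 010000001110
Gen 3 (rule 30): 111000011001

Answer: 111000011001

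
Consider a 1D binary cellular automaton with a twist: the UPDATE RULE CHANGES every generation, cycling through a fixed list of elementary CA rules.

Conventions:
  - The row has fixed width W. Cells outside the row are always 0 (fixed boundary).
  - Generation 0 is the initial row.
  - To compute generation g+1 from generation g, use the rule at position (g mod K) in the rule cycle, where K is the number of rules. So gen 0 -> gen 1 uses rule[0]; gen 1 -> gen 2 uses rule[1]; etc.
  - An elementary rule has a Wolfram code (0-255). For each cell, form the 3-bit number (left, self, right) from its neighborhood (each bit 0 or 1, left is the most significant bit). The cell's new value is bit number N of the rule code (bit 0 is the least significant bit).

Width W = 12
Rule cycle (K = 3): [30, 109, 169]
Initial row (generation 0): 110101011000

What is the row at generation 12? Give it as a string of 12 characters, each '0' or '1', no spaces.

Answer: 100010000000

Derivation:
Gen 0: 110101011000
Gen 1 (rule 30): 100101010100
Gen 2 (rule 109): 100111111101
Gen 3 (rule 169): 000111111010
Gen 4 (rule 30): 001100000011
Gen 5 (rule 109): 101101111011
Gen 6 (rule 169): 011011110110
Gen 7 (rule 30): 110010000101
Gen 8 (rule 109): 110010110111
Gen 9 (rule 169): 100001101110
Gen 10 (rule 30): 110011001001
Gen 11 (rule 109): 110011001001
Gen 12 (rule 169): 100010000000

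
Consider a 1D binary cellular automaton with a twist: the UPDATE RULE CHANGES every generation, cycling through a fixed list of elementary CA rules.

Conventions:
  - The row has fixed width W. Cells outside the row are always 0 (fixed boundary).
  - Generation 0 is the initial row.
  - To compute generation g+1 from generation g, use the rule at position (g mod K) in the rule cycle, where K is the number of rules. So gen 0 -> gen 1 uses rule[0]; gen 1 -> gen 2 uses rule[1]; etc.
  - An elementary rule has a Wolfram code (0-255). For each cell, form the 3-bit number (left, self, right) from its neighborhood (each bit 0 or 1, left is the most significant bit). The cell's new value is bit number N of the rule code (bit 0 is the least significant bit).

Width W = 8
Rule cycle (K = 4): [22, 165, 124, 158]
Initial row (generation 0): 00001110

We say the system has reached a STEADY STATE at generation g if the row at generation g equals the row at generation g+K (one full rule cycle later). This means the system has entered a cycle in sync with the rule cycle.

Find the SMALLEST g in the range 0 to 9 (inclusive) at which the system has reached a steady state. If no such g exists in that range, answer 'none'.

Gen 0: 00001110
Gen 1 (rule 22): 00010001
Gen 2 (rule 165): 11010101
Gen 3 (rule 124): 11111111
Gen 4 (rule 158): 11111110
Gen 5 (rule 22): 00000001
Gen 6 (rule 165): 11111101
Gen 7 (rule 124): 10000111
Gen 8 (rule 158): 11001110
Gen 9 (rule 22): 00110001
Gen 10 (rule 165): 10000101
Gen 11 (rule 124): 11000111
Gen 12 (rule 158): 10101110
Gen 13 (rule 22): 10100001

Answer: none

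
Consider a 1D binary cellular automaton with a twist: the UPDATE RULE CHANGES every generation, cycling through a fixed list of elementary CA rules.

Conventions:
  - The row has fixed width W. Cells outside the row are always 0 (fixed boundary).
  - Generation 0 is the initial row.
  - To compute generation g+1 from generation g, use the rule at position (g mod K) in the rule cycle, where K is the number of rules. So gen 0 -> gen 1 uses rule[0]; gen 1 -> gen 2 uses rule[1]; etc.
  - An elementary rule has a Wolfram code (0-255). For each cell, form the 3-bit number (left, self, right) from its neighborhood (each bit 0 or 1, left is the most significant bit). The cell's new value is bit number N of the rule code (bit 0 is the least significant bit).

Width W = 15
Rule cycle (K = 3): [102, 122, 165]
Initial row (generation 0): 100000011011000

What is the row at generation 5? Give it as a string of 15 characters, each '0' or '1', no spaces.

Answer: 100011111111101

Derivation:
Gen 0: 100000011011000
Gen 1 (rule 102): 100000101101000
Gen 2 (rule 122): 010001011110100
Gen 3 (rule 165): 010101101101101
Gen 4 (rule 102): 111110110110111
Gen 5 (rule 122): 100011111111101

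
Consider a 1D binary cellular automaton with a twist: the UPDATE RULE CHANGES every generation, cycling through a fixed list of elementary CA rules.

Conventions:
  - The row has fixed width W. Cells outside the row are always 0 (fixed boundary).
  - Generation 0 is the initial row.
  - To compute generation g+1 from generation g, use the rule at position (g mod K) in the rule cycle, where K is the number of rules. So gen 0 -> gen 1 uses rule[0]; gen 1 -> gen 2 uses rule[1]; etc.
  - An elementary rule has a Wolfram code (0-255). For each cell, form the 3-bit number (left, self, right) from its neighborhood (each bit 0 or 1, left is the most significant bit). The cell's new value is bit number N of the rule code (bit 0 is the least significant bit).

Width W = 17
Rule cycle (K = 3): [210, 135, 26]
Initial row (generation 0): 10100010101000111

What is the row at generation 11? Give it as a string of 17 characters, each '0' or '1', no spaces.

Answer: 10110001011110000

Derivation:
Gen 0: 10100010101000111
Gen 1 (rule 210): 00010100000101011
Gen 2 (rule 135): 11110101111101000
Gen 3 (rule 26): 10000001000000100
Gen 4 (rule 210): 01000010100001010
Gen 5 (rule 135): 11011110101111010
Gen 6 (rule 26): 10010000001000001
Gen 7 (rule 210): 01101000010100010
Gen 8 (rule 135): 10001011110101110
Gen 9 (rule 26): 01010010000001001
Gen 10 (rule 210): 10001101000010110
Gen 11 (rule 135): 10110001011110000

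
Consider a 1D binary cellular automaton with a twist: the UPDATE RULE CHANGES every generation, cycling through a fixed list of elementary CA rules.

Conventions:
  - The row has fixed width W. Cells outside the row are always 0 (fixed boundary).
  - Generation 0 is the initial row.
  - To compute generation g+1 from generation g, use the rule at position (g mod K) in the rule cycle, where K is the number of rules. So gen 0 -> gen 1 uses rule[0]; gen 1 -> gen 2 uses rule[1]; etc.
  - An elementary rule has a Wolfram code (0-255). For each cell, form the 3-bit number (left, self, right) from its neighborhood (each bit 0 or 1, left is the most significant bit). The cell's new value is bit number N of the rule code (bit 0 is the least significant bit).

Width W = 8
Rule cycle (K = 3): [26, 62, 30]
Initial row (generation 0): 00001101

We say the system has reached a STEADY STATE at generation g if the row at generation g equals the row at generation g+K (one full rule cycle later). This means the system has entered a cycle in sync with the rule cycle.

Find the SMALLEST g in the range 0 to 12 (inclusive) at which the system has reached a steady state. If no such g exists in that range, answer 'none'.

Gen 0: 00001101
Gen 1 (rule 26): 00011000
Gen 2 (rule 62): 00110100
Gen 3 (rule 30): 01100110
Gen 4 (rule 26): 11011101
Gen 5 (rule 62): 10110011
Gen 6 (rule 30): 10101110
Gen 7 (rule 26): 00001001
Gen 8 (rule 62): 00011111
Gen 9 (rule 30): 00110000
Gen 10 (rule 26): 01101000
Gen 11 (rule 62): 11011100
Gen 12 (rule 30): 10010010
Gen 13 (rule 26): 01101101
Gen 14 (rule 62): 11011011
Gen 15 (rule 30): 10010010

Answer: 12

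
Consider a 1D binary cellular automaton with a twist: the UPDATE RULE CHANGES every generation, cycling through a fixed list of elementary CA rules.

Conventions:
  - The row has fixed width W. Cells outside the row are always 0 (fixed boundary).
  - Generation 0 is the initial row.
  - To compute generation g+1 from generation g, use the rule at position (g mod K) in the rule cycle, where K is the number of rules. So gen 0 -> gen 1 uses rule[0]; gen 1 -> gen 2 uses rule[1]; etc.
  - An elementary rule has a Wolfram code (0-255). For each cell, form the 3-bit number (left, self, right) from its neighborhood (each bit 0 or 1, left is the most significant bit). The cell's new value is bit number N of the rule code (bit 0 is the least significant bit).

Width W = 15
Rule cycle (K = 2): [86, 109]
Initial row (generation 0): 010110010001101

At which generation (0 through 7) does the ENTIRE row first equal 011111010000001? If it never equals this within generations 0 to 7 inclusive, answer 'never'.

Answer: 3

Derivation:
Gen 0: 010110010001101
Gen 1 (rule 86): 110011111010101
Gen 2 (rule 109): 110010001111111
Gen 3 (rule 86): 011111010000001
Gen 4 (rule 109): 010001110111101
Gen 5 (rule 86): 111010010000101
Gen 6 (rule 109): 101110010110111
Gen 7 (rule 86): 100011110010001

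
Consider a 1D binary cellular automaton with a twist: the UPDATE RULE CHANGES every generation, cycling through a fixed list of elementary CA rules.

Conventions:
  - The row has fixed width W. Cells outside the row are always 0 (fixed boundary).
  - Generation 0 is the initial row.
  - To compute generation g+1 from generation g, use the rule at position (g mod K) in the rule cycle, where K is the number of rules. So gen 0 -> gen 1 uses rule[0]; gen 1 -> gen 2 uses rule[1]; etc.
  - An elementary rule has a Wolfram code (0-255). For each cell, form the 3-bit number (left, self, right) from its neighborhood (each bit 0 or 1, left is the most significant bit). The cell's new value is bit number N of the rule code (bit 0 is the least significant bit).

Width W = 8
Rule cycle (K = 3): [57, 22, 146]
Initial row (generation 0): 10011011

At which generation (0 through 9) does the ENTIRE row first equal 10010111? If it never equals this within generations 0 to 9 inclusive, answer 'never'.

Answer: 7

Derivation:
Gen 0: 10011011
Gen 1 (rule 57): 01010110
Gen 2 (rule 22): 11010001
Gen 3 (rule 146): 00001010
Gen 4 (rule 57): 11100101
Gen 5 (rule 22): 00011101
Gen 6 (rule 146): 00101000
Gen 7 (rule 57): 10010111
Gen 8 (rule 22): 11110000
Gen 9 (rule 146): 01101000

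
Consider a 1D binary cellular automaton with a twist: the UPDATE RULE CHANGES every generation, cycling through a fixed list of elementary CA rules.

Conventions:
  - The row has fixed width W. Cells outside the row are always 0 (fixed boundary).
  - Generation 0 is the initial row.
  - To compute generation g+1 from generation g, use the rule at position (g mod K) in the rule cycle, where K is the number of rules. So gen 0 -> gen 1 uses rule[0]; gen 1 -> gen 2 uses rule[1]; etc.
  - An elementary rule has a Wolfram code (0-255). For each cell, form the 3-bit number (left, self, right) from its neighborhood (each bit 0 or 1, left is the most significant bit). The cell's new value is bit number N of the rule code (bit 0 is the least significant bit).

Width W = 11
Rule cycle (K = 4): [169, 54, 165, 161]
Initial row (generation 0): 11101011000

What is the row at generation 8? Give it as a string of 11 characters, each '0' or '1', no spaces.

Answer: 01010100000

Derivation:
Gen 0: 11101011000
Gen 1 (rule 169): 11010110011
Gen 2 (rule 54): 00111001100
Gen 3 (rule 165): 10010000001
Gen 4 (rule 161): 00000111100
Gen 5 (rule 169): 11110111001
Gen 6 (rule 54): 00001000111
Gen 7 (rule 165): 11101010010
Gen 8 (rule 161): 01010100000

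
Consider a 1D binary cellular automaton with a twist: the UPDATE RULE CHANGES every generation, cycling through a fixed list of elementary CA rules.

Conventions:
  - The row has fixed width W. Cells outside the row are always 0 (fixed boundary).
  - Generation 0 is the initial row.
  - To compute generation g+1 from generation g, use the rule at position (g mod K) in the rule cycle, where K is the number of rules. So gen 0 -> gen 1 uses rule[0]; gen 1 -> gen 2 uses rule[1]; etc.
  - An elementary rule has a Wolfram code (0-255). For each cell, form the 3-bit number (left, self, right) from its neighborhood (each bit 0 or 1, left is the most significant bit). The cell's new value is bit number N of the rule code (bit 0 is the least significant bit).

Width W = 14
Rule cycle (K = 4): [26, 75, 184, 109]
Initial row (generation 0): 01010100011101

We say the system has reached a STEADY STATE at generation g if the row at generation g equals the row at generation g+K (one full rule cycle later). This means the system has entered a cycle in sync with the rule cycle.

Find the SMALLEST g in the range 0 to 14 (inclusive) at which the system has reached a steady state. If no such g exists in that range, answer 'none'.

Answer: none

Derivation:
Gen 0: 01010100011101
Gen 1 (rule 26): 10000010110000
Gen 2 (rule 75): 00111100110111
Gen 3 (rule 184): 00111010101110
Gen 4 (rule 109): 10101111111010
Gen 5 (rule 26): 00001000000001
Gen 6 (rule 75): 11110011111110
Gen 7 (rule 184): 11101011111101
Gen 8 (rule 109): 10111110000111
Gen 9 (rule 26): 00100001001100
Gen 10 (rule 75): 11001110011101
Gen 11 (rule 184): 10101101011010
Gen 12 (rule 109): 11111111111110
Gen 13 (rule 26): 10000000000001
Gen 14 (rule 75): 00111111111110
Gen 15 (rule 184): 00111111111101
Gen 16 (rule 109): 10100000000111
Gen 17 (rule 26): 00010000001100
Gen 18 (rule 75): 11100111111101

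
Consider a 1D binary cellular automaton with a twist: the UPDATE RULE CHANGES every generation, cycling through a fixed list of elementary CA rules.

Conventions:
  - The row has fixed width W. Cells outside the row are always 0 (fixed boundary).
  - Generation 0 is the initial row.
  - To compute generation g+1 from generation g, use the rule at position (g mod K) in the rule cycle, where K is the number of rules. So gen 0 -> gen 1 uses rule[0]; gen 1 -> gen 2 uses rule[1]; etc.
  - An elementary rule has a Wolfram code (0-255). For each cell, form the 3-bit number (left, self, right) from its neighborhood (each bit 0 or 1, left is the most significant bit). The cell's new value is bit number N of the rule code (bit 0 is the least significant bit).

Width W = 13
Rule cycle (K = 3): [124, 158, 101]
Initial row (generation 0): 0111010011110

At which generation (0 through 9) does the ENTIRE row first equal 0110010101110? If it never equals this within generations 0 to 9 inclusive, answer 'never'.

Gen 0: 0111010011110
Gen 1 (rule 124): 0101111010011
Gen 2 (rule 158): 1101110011110
Gen 3 (rule 101): 0110010000010
Gen 4 (rule 124): 0111011000011
Gen 5 (rule 158): 1110010100110
Gen 6 (rule 101): 0010011100010
Gen 7 (rule 124): 0011010110011
Gen 8 (rule 158): 0110010101110
Gen 9 (rule 101): 0010011110010

Answer: 8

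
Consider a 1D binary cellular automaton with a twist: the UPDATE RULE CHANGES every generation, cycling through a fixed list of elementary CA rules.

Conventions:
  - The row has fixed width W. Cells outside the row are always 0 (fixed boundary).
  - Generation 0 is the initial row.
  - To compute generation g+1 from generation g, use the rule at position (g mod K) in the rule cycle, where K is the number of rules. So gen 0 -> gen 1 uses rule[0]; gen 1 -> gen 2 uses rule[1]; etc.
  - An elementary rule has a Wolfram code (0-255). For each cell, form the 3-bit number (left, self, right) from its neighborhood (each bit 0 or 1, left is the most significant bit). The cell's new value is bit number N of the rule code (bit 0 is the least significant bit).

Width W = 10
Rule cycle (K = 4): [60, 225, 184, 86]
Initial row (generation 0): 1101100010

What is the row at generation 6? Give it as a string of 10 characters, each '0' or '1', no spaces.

Answer: 0011111001

Derivation:
Gen 0: 1101100010
Gen 1 (rule 60): 1011010011
Gen 2 (rule 225): 0101100001
Gen 3 (rule 184): 0011010000
Gen 4 (rule 86): 0101011000
Gen 5 (rule 60): 0111110100
Gen 6 (rule 225): 0011111001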